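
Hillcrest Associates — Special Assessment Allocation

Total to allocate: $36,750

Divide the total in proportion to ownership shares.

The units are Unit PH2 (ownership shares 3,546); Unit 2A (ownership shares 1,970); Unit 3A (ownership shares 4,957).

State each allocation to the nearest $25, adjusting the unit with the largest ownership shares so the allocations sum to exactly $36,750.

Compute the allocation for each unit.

Unit PH2: $12,450 | Unit 2A: $6,925 | Unit 3A: $17,375

Sum of ownership shares: 10,473.
Pro-rata amounts: Unit PH2 3,546/10,473 × $36,750 = 12,443.00; Unit 2A 1,970/10,473 × $36,750 = 6,912.78; Unit 3A 4,957/10,473 × $36,750 = 17,394.23.
After rounding ($25): Unit PH2 $12,450; Unit 2A $6,925; Unit 3A $17,400. Sum = $36,775.
Difference $36,750 − $36,775 = −$25 applied to largest ownership shares (Unit 3A): Unit 3A becomes $17,375.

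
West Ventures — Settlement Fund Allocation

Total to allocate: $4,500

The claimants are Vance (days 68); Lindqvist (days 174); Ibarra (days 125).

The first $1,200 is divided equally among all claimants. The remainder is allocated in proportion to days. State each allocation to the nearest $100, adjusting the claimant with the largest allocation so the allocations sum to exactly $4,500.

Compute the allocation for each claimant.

Vance: $1,000 · Lindqvist: $2,000 · Ibarra: $1,500

First tranche $1,200 split equally: $400 each.
Remainder $3,300 by days (total 367): Vance 611.44 → $600; Lindqvist 1,564.58 → $1,600; Ibarra 1,123.98 → $1,100.
Totals: Vance $400 + $600 = $1,000; Lindqvist $400 + $1,600 = $2,000; Ibarra $400 + $1,100 = $1,500.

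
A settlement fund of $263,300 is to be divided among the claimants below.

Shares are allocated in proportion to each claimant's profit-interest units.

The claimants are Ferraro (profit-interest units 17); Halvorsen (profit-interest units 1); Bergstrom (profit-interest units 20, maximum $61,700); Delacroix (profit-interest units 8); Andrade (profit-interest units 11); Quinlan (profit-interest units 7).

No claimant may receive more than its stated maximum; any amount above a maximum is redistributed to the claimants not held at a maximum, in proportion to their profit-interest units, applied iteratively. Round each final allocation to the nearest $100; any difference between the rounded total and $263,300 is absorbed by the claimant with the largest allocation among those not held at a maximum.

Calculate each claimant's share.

Total profit-interest units = 64.
Pro-rata shares before constraints: Ferraro 69,939.06; Halvorsen 4,114.06; Bergstrom 82,281.25; Delacroix 32,912.50; Andrade 45,254.69; Quinlan 28,798.44.
Held at cap: Bergstrom ($61,700); residual $201,600 reallocated over remaining profit-interest units 44.
Shares after redistribution: Ferraro 77,890.91 → $77,900; Halvorsen 4,581.82 → $4,600; Delacroix 36,654.55 → $36,700; Andrade 50,400.00 → $50,400; Quinlan 32,072.73 → $32,100.
Rounding difference −$100 applied to Ferraro → $77,800.

Ferraro: $77,800 | Halvorsen: $4,600 | Bergstrom: $61,700 | Delacroix: $36,700 | Andrade: $50,400 | Quinlan: $32,100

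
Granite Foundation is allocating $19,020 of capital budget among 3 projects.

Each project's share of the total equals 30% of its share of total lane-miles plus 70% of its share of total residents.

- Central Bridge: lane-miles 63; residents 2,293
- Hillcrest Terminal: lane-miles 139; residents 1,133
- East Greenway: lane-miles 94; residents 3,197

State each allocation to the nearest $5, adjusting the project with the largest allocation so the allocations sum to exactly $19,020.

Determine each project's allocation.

Lane-miles total 296; residents total 6,623.
Combined weights (30% lane-miles + 70% residents): Central Bridge 0.3062; Hillcrest Terminal 0.2606; East Greenway 0.4332.
Raw shares: Central Bridge 5,824.00; Hillcrest Terminal 4,957.14; East Greenway 8,238.86.
At nearest $5: Central Bridge $5,825; Hillcrest Terminal $4,955; East Greenway $8,240. Sum = $19,020.
Sum already equals the total — no adjustment.

Central Bridge: $5,825 · Hillcrest Terminal: $4,955 · East Greenway: $8,240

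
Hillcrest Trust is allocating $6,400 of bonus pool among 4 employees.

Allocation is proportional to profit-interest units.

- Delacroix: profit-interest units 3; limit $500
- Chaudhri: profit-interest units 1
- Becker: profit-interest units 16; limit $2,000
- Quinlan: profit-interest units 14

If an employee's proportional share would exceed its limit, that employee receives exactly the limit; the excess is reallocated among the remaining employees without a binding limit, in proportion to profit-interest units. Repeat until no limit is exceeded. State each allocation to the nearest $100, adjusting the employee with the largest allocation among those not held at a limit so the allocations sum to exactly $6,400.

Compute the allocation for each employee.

Total profit-interest units = 34.
Pro-rata shares before constraints: Delacroix 564.71; Chaudhri 188.24; Becker 3,011.76; Quinlan 2,635.29.
Cap binds for Delacroix ($500), Becker ($2,000); balance $3,900 reallocated over remaining profit-interest units 15.
Redistributed shares: Chaudhri 260.00 → $300; Quinlan 3,640.00 → $3,600.

Delacroix: $500 | Chaudhri: $300 | Becker: $2,000 | Quinlan: $3,600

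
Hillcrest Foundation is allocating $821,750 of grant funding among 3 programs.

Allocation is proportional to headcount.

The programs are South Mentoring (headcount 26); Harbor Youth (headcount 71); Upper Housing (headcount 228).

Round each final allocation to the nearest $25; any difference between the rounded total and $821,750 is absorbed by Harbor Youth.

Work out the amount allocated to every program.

South Mentoring: $65,750; Harbor Youth: $179,500; Upper Housing: $576,500

Sum of headcount: 325.
Proportional shares: South Mentoring 26/325 × $821,750 = 65,740.00; Harbor Youth 71/325 × $821,750 = 179,520.77; Upper Housing 228/325 × $821,750 = 576,489.23.
Rounded to nearest $25: South Mentoring $65,750; Harbor Youth $179,525; Upper Housing $576,500. Sum = $821,775.
Difference $821,750 − $821,775 = −$25 applied to Harbor Youth: Harbor Youth becomes $179,500.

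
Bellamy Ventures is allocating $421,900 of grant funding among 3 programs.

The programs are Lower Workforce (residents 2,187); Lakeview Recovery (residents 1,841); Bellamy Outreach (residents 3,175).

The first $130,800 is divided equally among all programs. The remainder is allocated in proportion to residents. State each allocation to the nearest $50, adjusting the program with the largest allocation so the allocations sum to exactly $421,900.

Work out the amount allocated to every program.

Lower Workforce: $132,000 · Lakeview Recovery: $118,000 · Bellamy Outreach: $171,900

First tranche $130,800 split equally: $43,600 each.
Remainder $291,100 by residents (total 7,203): Lower Workforce 88,384.80 → $88,400; Lakeview Recovery 74,401.65 → $74,400; Bellamy Outreach 128,313.55 → $128,300.
Totals: Lower Workforce $43,600 + $88,400 = $132,000; Lakeview Recovery $43,600 + $74,400 = $118,000; Bellamy Outreach $43,600 + $128,300 = $171,900.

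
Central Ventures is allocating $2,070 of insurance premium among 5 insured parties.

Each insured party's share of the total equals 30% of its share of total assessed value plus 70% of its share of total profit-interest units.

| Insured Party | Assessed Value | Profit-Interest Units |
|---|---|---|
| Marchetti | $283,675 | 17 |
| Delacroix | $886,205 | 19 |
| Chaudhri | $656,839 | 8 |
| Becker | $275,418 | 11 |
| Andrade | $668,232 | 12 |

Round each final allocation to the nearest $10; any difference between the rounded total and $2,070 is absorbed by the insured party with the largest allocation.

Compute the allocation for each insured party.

Marchetti: $430 | Delacroix: $610 | Chaudhri: $320 | Becker: $300 | Andrade: $410

Totals — assessed value 2,770,369, profit-interest units 67.
Blended shares (30% assessed value + 70% profit-interest units): Marchetti 0.2083; Delacroix 0.2945; Chaudhri 0.1547; Becker 0.1448; Andrade 0.1977.
Raw shares: Marchetti 431.24; Delacroix 609.56; Chaudhri 320.25; Becker 299.63; Andrade 409.31.
At nearest $10: Marchetti $430; Delacroix $610; Chaudhri $320; Becker $300; Andrade $410. Sum = $2,070.
Sum already equals the total — no adjustment.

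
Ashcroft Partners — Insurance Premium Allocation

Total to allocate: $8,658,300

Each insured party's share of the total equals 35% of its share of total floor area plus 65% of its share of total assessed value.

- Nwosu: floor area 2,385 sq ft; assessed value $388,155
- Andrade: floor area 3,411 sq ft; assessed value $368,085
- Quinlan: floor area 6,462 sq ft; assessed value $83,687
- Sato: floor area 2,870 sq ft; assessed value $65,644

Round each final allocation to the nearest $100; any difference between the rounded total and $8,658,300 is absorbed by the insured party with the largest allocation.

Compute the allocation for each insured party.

Floor area total 15,128; assessed value total 905,571.
Composite weights (35% floor area + 65% assessed value): Nwosu 0.3338; Andrade 0.3431; Quinlan 0.2096; Sato 0.1135.
Raw shares: Nwosu 2,890,042.80; Andrade 2,970,838.70; Quinlan 1,814,546.04; Sato 982,872.45.
Rounded to nearest $100: Nwosu $2,890,000; Andrade $2,970,800; Quinlan $1,814,500; Sato $982,900. Sum = $8,658,200.
Difference $8,658,300 − $8,658,200 = +$100 applied to largest allocation (Andrade): Andrade becomes $2,970,900.

Nwosu: $2,890,000; Andrade: $2,970,900; Quinlan: $1,814,500; Sato: $982,900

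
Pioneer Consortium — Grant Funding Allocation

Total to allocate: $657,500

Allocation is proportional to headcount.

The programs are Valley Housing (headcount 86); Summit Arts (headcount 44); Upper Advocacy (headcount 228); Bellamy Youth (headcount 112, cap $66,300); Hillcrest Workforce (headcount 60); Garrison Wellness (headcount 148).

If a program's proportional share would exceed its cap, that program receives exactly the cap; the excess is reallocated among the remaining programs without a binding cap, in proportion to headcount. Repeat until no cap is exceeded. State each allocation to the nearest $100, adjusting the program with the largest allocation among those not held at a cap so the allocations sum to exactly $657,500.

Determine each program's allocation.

Valley Housing: $89,800; Summit Arts: $46,000; Upper Advocacy: $238,100; Bellamy Youth: $66,300; Hillcrest Workforce: $62,700; Garrison Wellness: $154,600

Headcount total: 678.
Pro-rata shares before constraints: Valley Housing 83,399.71; Summit Arts 42,669.62; Upper Advocacy 221,106.19; Bellamy Youth 108,613.57; Hillcrest Workforce 58,185.84; Garrison Wellness 143,525.07.
Cap binds for Bellamy Youth ($66,300); remaining pool $591,200 reallocated over remaining headcount 566.
Redistributed shares: Valley Housing 89,828.98 → $89,800; Summit Arts 45,959.01 → $46,000; Upper Advocacy 238,151.24 → $238,200; Hillcrest Workforce 62,671.38 → $62,700; Garrison Wellness 154,589.40 → $154,600.
Rounding difference −$100 applied to Upper Advocacy → $238,100.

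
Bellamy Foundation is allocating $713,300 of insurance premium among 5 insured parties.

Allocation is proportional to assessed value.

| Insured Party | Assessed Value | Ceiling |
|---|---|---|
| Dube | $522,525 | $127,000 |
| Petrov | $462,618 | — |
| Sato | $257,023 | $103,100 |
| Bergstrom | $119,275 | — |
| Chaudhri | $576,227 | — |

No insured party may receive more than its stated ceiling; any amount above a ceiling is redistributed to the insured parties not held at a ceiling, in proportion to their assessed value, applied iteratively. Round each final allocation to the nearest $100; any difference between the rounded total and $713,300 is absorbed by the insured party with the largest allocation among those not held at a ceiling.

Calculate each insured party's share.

Dube: $127,000; Petrov: $193,000; Sato: $103,100; Bergstrom: $49,800; Chaudhri: $240,400

Assessed value total: 1,937,668.
Proportional shares (ignoring caps): Dube 192,353.43; Petrov 170,300.29; Sato 94,616.06; Bergstrom 43,907.86; Chaudhri 212,122.37.
Capped: Dube ($127,000); residual $586,300 reallocated over remaining assessed value 1,415,143.
Capped: Sato ($103,100); residual $483,200 reallocated over remaining assessed value 1,158,120.
Shares after redistribution: Petrov 193,017.15 → $193,000; Bergstrom 49,764.86 → $49,800; Chaudhri 240,417.99 → $240,400.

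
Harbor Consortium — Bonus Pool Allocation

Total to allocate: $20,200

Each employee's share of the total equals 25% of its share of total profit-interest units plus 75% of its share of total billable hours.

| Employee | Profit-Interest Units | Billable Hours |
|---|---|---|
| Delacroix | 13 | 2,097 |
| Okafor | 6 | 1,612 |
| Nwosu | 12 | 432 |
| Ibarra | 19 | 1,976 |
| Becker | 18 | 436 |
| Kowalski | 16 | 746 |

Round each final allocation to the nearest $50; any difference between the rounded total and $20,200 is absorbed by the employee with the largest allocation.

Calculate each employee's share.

Totals — profit-interest units 84, billable hours 7,299.
Combined weights (25% profit-interest units + 75% billable hours): Delacroix 0.2542; Okafor 0.1835; Nwosu 0.0801; Ibarra 0.2596; Becker 0.0984; Kowalski 0.1243.
Pro-rata amounts: Delacroix 5,134.14; Okafor 3,706.62; Nwosu 1,618.10; Ibarra 5,243.70; Becker 1,987.12; Kowalski 2,510.32.
After rounding ($50): Delacroix $5,150; Okafor $3,700; Nwosu $1,600; Ibarra $5,250; Becker $2,000; Kowalski $2,500. Sum = $20,200.
No rounding difference to absorb.

Delacroix: $5,150 · Okafor: $3,700 · Nwosu: $1,600 · Ibarra: $5,250 · Becker: $2,000 · Kowalski: $2,500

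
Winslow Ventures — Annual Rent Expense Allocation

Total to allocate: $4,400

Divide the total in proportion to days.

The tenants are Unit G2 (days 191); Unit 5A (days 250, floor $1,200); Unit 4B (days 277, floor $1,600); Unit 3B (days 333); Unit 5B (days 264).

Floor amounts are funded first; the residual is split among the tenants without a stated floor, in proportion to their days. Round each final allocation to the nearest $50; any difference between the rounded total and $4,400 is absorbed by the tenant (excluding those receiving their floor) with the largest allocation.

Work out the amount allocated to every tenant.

Minimums first: Unit 5A $1,200; Unit 4B $1,600. Residual $1,600.
Residual split over remaining days 788: Unit G2 387.82 → $400; Unit 3B 676.14 → $700; Unit 5B 536.04 → $550.
Rounding difference −$50 applied to Unit 3B → $650.

Unit G2: $400 · Unit 5A: $1,200 · Unit 4B: $1,600 · Unit 3B: $650 · Unit 5B: $550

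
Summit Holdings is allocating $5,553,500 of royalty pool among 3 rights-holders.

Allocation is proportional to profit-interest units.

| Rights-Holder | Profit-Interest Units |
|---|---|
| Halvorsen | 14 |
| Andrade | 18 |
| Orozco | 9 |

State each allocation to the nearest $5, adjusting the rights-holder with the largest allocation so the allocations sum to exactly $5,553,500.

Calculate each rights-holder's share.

Halvorsen: $1,896,315; Andrade: $2,438,125; Orozco: $1,219,060

Total profit-interest units = 41.
Unrounded shares: Halvorsen 14/41 × $5,553,500 = 1,896,317.07; Andrade 18/41 × $5,553,500 = 2,438,121.95; Orozco 9/41 × $5,553,500 = 1,219,060.98.
Rounded to nearest $5: Halvorsen $1,896,315; Andrade $2,438,120; Orozco $1,219,060. Sum = $5,553,495.
Difference $5,553,500 − $5,553,495 = +$5 applied to largest allocation (Andrade): Andrade becomes $2,438,125.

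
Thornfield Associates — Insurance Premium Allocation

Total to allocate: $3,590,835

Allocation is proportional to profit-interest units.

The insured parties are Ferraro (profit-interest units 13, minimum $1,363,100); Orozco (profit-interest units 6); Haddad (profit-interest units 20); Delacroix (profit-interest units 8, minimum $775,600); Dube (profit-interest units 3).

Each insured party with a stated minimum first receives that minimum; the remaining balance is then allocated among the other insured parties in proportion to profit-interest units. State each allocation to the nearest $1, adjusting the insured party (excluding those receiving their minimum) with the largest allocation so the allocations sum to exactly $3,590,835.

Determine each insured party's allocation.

Ferraro: $1,363,100; Orozco: $300,442; Haddad: $1,001,472; Delacroix: $775,600; Dube: $150,221

Minimums first: Ferraro $1,363,100; Delacroix $775,600. Residual $1,452,135.
Residual split over remaining profit-interest units 29: Orozco 300,441.72 → $300,442; Haddad 1,001,472.41 → $1,001,472; Dube 150,220.86 → $150,221.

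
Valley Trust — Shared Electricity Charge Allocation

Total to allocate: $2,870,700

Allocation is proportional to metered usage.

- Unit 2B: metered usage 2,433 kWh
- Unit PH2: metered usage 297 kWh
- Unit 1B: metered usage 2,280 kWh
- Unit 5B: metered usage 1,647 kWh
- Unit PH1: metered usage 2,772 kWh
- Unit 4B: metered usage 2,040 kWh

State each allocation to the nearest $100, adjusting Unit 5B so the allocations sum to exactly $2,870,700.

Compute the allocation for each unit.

Unit 2B: $609,000 | Unit PH2: $74,300 | Unit 1B: $570,700 | Unit 5B: $412,300 | Unit PH1: $693,800 | Unit 4B: $510,600

Total metered usage = 11,469.
Proportional shares: Unit 2B 2,433/11,469 × $2,870,700 = 608,981.87; Unit PH2 297/11,469 × $2,870,700 = 74,339.34; Unit 1B 2,280/11,469 × $2,870,700 = 570,685.85; Unit 5B 1,647/11,469 × $2,870,700 = 412,245.44; Unit PH1 2,772/11,469 × $2,870,700 = 693,833.85; Unit 4B 2,040/11,469 × $2,870,700 = 510,613.65.
After rounding ($100): Unit 2B $609,000; Unit PH2 $74,300; Unit 1B $570,700; Unit 5B $412,200; Unit PH1 $693,800; Unit 4B $510,600. Sum = $2,870,600.
Difference $2,870,700 − $2,870,600 = +$100 applied to Unit 5B: Unit 5B becomes $412,300.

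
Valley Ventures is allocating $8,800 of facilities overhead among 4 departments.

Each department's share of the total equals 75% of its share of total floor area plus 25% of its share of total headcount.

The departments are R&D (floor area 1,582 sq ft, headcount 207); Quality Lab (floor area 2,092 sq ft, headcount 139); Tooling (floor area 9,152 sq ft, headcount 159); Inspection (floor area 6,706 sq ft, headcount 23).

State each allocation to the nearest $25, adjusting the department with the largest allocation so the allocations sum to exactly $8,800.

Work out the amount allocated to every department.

Floor area total 19,532; headcount total 528.
Blended shares (75% floor area + 25% headcount): R&D 0.1588; Quality Lab 0.1461; Tooling 0.4267; Inspection 0.2684.
Proportional shares: R&D 1,397.07; Quality Lab 1,286.07; Tooling 3,755.03; Inspection 2,361.84.
Rounded to nearest $25: R&D $1,400; Quality Lab $1,275; Tooling $3,750; Inspection $2,350. Sum = $8,775.
Difference $8,800 − $8,775 = +$25 applied to largest allocation (Tooling): Tooling becomes $3,775.

R&D: $1,400 · Quality Lab: $1,275 · Tooling: $3,775 · Inspection: $2,350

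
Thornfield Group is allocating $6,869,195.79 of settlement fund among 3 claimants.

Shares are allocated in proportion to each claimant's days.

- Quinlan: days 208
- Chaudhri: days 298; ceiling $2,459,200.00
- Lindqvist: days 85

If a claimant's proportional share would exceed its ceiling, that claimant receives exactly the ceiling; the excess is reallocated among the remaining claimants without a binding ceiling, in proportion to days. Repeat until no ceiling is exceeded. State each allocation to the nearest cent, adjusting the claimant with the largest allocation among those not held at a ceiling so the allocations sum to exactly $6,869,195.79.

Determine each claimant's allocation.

Combined days = 591.
Pro-rata shares before constraints: Quinlan 2,417,584.9819; Chaudhri 3,463,655.4068; Lindqvist 987,955.4013.
Held at cap: Chaudhri ($2,459,200.00); balance $4,409,995.79 reallocated over remaining days 293.
Remaining shares: Quinlan 3,130,645.4755 → $3,130,645.48; Lindqvist 1,279,350.3145 → $1,279,350.31.

Quinlan: $3,130,645.48 · Chaudhri: $2,459,200.00 · Lindqvist: $1,279,350.31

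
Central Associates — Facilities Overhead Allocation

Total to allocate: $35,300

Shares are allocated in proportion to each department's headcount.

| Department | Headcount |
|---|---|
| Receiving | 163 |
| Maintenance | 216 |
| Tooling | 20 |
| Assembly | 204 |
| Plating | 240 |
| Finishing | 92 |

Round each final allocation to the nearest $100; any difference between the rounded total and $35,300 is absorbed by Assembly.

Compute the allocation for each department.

Combined headcount = 935.
Unrounded shares: Receiving 163/935 × $35,300 = 6,153.90; Maintenance 216/935 × $35,300 = 8,154.87; Tooling 20/935 × $35,300 = 755.08; Assembly 204/935 × $35,300 = 7,701.82; Plating 240/935 × $35,300 = 9,060.96; Finishing 92/935 × $35,300 = 3,473.37.
After rounding ($100): Receiving $6,200; Maintenance $8,200; Tooling $800; Assembly $7,700; Plating $9,100; Finishing $3,500. Sum = $35,500.
Difference $35,300 − $35,500 = −$200 applied to Assembly: Assembly becomes $7,500.

Receiving: $6,200 | Maintenance: $8,200 | Tooling: $800 | Assembly: $7,500 | Plating: $9,100 | Finishing: $3,500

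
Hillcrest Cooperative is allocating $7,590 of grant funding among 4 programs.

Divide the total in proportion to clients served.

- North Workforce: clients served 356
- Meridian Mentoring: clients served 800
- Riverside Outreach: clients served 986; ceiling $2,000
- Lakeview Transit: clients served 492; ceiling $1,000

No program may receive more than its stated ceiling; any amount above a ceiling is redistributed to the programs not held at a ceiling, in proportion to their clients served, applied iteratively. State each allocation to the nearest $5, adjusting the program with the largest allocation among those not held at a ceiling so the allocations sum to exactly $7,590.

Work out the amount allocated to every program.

North Workforce: $1,415 · Meridian Mentoring: $3,175 · Riverside Outreach: $2,000 · Lakeview Transit: $1,000

Clients served total: 2,634.
Unconstrained shares: North Workforce 1,025.83; Meridian Mentoring 2,305.24; Riverside Outreach 2,841.21; Lakeview Transit 1,417.72.
Held at cap: Riverside Outreach ($2,000), Lakeview Transit ($1,000); remaining pool $4,590 reallocated over remaining clients served 1,156.
Redistributed shares: North Workforce 1,413.53 → $1,415; Meridian Mentoring 3,176.47 → $3,175.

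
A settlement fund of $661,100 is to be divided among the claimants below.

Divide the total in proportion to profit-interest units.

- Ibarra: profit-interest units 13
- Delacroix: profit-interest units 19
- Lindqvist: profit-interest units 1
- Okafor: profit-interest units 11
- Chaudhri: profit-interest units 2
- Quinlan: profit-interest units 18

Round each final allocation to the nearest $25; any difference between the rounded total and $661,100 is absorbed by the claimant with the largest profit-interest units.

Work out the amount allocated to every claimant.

Combined profit-interest units = 13 + 19 + 1 + 11 + 2 + 18 = 64.
Unrounded shares: Ibarra 134,285.94; Delacroix 196,264.06; Lindqvist 10,329.69; Okafor 113,626.56; Chaudhri 20,659.38; Quinlan 185,934.38.
After rounding ($25): Ibarra $134,275; Delacroix $196,275; Lindqvist $10,325; Okafor $113,625; Chaudhri $20,650; Quinlan $185,925. Sum = $661,075.
Difference $661,100 − $661,075 = +$25 applied to largest profit-interest units (Delacroix): Delacroix becomes $196,300.

Ibarra: $134,275; Delacroix: $196,300; Lindqvist: $10,325; Okafor: $113,625; Chaudhri: $20,650; Quinlan: $185,925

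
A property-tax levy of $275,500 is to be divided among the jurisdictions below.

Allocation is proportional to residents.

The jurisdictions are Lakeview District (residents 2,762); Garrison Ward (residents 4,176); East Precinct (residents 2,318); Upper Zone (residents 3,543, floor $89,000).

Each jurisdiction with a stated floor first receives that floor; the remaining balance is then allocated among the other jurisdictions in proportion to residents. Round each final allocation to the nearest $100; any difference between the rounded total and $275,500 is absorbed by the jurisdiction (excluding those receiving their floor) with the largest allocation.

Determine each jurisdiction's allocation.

Lakeview District: $55,700; Garrison Ward: $84,100; East Precinct: $46,700; Upper Zone: $89,000

Guaranteed amounts: Upper Zone $89,000. Remaining pool $186,500.
Remaining pool split over remaining residents 9,256: Lakeview District 55,651.79 → $55,700; Garrison Ward 84,142.61 → $84,100; East Precinct 46,705.60 → $46,700.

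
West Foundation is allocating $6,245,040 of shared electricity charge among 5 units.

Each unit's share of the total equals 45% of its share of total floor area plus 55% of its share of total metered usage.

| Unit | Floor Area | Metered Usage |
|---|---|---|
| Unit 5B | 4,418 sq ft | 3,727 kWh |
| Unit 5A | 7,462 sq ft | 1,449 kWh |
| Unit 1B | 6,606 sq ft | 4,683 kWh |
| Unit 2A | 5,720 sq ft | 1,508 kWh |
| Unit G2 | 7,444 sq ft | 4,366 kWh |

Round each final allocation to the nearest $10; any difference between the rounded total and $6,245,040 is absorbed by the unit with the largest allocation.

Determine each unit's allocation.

Totals — floor area 31,650, metered usage 15,733.
Combined weights (45% floor area + 55% metered usage): Unit 5B 0.1931; Unit 5A 0.1567; Unit 1B 0.2576; Unit 2A 0.1340; Unit G2 0.2585.
Pro-rata amounts: Unit 5B 1,205,948.46; Unit 5A 978,906.66; Unit 1B 1,608,935.93; Unit 2A 837,111.60; Unit G2 1,614,137.35.
Rounded to nearest $10: Unit 5B $1,205,950; Unit 5A $978,910; Unit 1B $1,608,940; Unit 2A $837,110; Unit G2 $1,614,140. Sum = $6,245,050.
Difference $6,245,040 − $6,245,050 = −$10 applied to largest allocation (Unit G2): Unit G2 becomes $1,614,130.

Unit 5B: $1,205,950 | Unit 5A: $978,910 | Unit 1B: $1,608,940 | Unit 2A: $837,110 | Unit G2: $1,614,130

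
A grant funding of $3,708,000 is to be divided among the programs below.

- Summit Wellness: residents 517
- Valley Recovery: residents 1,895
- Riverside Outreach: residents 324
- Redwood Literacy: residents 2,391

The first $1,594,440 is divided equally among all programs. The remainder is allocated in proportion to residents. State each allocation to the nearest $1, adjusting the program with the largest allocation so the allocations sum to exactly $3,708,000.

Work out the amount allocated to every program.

Summit Wellness: $611,739 · Valley Recovery: $1,179,807 · Riverside Outreach: $532,176 · Redwood Literacy: $1,384,278

Equal tier: $1,594,440 ÷ 4 = $398,610 apiece.
Remainder $2,113,560 by residents (total 5,127): Summit Wellness 213,128.64 → $213,129; Valley Recovery 781,196.84 → $781,197; Riverside Outreach 133,566.11 → $133,566; Redwood Literacy 985,668.41 → $985,668.
Totals: Summit Wellness $398,610 + $213,129 = $611,739; Valley Recovery $398,610 + $781,197 = $1,179,807; Riverside Outreach $398,610 + $133,566 = $532,176; Redwood Literacy $398,610 + $985,668 = $1,384,278.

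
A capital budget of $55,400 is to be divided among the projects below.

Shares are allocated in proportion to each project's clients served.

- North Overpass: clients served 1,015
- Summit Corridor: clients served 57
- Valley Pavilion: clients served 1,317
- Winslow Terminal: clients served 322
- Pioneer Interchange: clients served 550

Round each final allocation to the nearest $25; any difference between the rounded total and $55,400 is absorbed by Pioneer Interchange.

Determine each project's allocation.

North Overpass: $17,250 · Summit Corridor: $975 · Valley Pavilion: $22,375 · Winslow Terminal: $5,475 · Pioneer Interchange: $9,325

Clients served total: 3,261.
Pro-rata amounts: North Overpass 1,015/3,261 × $55,400 = 17,243.48; Summit Corridor 57/3,261 × $55,400 = 968.35; Valley Pavilion 1,317/3,261 × $55,400 = 22,374.06; Winslow Terminal 322/3,261 × $55,400 = 5,470.35; Pioneer Interchange 550/3,261 × $55,400 = 9,343.76.
Rounded to nearest $25: North Overpass $17,250; Summit Corridor $975; Valley Pavilion $22,375; Winslow Terminal $5,475; Pioneer Interchange $9,350. Sum = $55,425.
Difference $55,400 − $55,425 = −$25 applied to Pioneer Interchange: Pioneer Interchange becomes $9,325.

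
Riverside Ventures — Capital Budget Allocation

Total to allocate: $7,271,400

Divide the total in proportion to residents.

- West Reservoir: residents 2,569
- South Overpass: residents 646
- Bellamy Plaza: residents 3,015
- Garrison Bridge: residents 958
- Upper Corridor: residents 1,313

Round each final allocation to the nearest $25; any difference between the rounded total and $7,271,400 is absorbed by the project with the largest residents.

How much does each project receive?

Sum of residents: 8,501.
Raw shares: West Reservoir 2,569/8,501 × $7,271,400 = 2,197,415.20; South Overpass 646/8,501 × $7,271,400 = 552,561.39; Bellamy Plaza 3,015/8,501 × $7,271,400 = 2,578,904.95; Garrison Bridge 958/8,501 × $7,271,400 = 819,433.15; Upper Corridor 1,313/8,501 × $7,271,400 = 1,123,085.31.
After rounding ($25): West Reservoir $2,197,425; South Overpass $552,550; Bellamy Plaza $2,578,900; Garrison Bridge $819,425; Upper Corridor $1,123,075. Sum = $7,271,375.
Difference $7,271,400 − $7,271,375 = +$25 applied to largest residents (Bellamy Plaza): Bellamy Plaza becomes $2,578,925.

West Reservoir: $2,197,425 | South Overpass: $552,550 | Bellamy Plaza: $2,578,925 | Garrison Bridge: $819,425 | Upper Corridor: $1,123,075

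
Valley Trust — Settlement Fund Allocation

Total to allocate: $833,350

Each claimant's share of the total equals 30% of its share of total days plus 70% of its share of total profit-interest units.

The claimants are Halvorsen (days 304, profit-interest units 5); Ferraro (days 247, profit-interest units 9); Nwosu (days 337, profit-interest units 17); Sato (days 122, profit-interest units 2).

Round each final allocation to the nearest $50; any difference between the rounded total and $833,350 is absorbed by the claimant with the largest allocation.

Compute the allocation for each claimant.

Days total 1,010; profit-interest units total 33.
Blended shares (30% days + 70% profit-interest units): Halvorsen 0.1964; Ferraro 0.2643; Nwosu 0.4607; Sato 0.0787.
Unrounded shares: Halvorsen 163,634.64; Ferraro 220,233.93; Nwosu 383,928.57; Sato 65,552.87.
At nearest $50: Halvorsen $163,650; Ferraro $220,250; Nwosu $383,950; Sato $65,550. Sum = $833,400.
Difference $833,350 − $833,400 = −$50 applied to largest allocation (Nwosu): Nwosu becomes $383,900.

Halvorsen: $163,650; Ferraro: $220,250; Nwosu: $383,900; Sato: $65,550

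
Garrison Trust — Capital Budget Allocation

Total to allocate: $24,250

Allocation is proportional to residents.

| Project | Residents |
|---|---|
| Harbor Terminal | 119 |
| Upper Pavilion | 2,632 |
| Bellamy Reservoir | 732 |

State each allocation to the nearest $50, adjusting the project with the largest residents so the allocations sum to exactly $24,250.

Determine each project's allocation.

Total residents = 119 + 2,632 + 732 = 3,483.
Unrounded shares: Harbor Terminal 828.52; Upper Pavilion 18,325.01; Bellamy Reservoir 5,096.47.
Rounded to nearest $50: Harbor Terminal $850; Upper Pavilion $18,350; Bellamy Reservoir $5,100. Sum = $24,300.
Difference $24,250 − $24,300 = −$50 applied to largest residents (Upper Pavilion): Upper Pavilion becomes $18,300.

Harbor Terminal: $850; Upper Pavilion: $18,300; Bellamy Reservoir: $5,100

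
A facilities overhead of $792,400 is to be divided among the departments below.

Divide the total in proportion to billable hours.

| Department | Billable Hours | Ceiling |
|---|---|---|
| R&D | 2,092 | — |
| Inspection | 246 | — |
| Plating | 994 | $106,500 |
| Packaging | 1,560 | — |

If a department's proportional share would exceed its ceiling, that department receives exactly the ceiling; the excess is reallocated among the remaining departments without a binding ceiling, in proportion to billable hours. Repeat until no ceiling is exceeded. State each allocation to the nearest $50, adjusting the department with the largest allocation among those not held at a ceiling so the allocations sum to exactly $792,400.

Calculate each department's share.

Combined billable hours = 4,892.
Unconstrained shares: R&D 338,859.53; Inspection 39,846.77; Plating 161,006.87; Packaging 252,686.84.
Held at cap: Plating ($106,500); balance $685,900 reallocated over remaining billable hours 3,898.
Shares after redistribution: R&D 368,112.57 → $368,100; Inspection 43,286.66 → $43,300; Packaging 274,500.77 → $274,500.

R&D: $368,100; Inspection: $43,300; Plating: $106,500; Packaging: $274,500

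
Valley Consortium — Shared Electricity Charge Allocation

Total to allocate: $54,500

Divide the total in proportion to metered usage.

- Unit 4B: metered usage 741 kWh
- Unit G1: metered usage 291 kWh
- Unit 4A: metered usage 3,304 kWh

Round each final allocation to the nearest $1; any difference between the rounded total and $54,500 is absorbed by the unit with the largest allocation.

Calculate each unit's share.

Total metered usage = 4,336.
Proportional shares: Unit 4B 741/4,336 × $54,500 = 9,313.77; Unit G1 291/4,336 × $54,500 = 3,657.63; Unit 4A 3,304/4,336 × $54,500 = 41,528.60.
Rounded to nearest $1: Unit 4B $9,314; Unit G1 $3,658; Unit 4A $41,529. Sum = $54,501.
Difference $54,500 − $54,501 = −$1 applied to largest allocation (Unit 4A): Unit 4A becomes $41,528.

Unit 4B: $9,314 | Unit G1: $3,658 | Unit 4A: $41,528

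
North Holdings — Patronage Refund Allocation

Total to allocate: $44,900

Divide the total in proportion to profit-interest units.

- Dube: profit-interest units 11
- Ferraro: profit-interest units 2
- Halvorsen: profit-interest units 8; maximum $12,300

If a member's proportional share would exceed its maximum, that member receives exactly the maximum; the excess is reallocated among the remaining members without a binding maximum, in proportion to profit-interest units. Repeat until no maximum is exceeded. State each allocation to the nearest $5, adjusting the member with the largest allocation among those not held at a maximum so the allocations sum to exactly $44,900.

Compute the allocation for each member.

Dube: $27,585 | Ferraro: $5,015 | Halvorsen: $12,300

Profit-interest units total: 21.
Unconstrained shares: Dube 23,519.05; Ferraro 4,276.19; Halvorsen 17,104.76.
Capped: Halvorsen ($12,300); remaining pool $32,600 reallocated over remaining profit-interest units 13.
Remaining shares: Dube 27,584.62 → $27,585; Ferraro 5,015.38 → $5,015.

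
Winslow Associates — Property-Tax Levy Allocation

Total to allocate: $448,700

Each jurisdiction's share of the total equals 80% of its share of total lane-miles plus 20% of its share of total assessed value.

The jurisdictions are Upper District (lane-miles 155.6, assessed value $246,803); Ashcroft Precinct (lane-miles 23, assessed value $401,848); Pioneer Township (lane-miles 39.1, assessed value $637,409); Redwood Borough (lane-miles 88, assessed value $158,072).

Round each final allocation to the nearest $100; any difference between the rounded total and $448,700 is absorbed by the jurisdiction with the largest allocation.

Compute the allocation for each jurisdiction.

Totals — lane-miles 305.7, assessed value 1,444,132.
Composite weights (80% lane-miles + 20% assessed value): Upper District 0.4414; Ashcroft Precinct 0.1158; Pioneer Township 0.1906; Redwood Borough 0.2522.
Pro-rata amounts: Upper District 198,045.73; Ashcroft Precinct 51,978.42; Pioneer Township 85,521.44; Redwood Borough 113,154.41.
After rounding ($100): Upper District $198,000; Ashcroft Precinct $52,000; Pioneer Township $85,500; Redwood Borough $113,200. Sum = $448,700.
Sum already equals the total — no adjustment.

Upper District: $198,000; Ashcroft Precinct: $52,000; Pioneer Township: $85,500; Redwood Borough: $113,200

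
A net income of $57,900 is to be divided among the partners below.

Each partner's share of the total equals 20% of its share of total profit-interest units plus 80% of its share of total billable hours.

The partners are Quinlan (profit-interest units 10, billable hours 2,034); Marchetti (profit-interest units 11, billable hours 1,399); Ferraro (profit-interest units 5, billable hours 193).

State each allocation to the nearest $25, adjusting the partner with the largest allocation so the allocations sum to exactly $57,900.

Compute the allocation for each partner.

Totals — profit-interest units 26, billable hours 3,626.
Blended shares (20% profit-interest units + 80% billable hours): Quinlan 0.5257; Marchetti 0.3933; Ferraro 0.0810.
Pro-rata amounts: Quinlan 30,436.99; Marchetti 22,770.63; Ferraro 4,692.38.
At nearest $25: Quinlan $30,425; Marchetti $22,775; Ferraro $4,700. Sum = $57,900.
Sum already equals the total — no adjustment.

Quinlan: $30,425 | Marchetti: $22,775 | Ferraro: $4,700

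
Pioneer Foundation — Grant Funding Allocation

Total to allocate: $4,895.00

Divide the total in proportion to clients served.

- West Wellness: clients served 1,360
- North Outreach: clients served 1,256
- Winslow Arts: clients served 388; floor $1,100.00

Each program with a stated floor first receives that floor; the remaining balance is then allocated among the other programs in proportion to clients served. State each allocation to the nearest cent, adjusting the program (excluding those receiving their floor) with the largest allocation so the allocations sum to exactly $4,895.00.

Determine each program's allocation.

Fund the minimums — Winslow Arts $1,100.00. Balance $3,795.00.
Balance split over remaining clients served 2,616: West Wellness 1,972.9358 → $1,972.94; North Outreach 1,822.0642 → $1,822.06.

West Wellness: $1,972.94; North Outreach: $1,822.06; Winslow Arts: $1,100.00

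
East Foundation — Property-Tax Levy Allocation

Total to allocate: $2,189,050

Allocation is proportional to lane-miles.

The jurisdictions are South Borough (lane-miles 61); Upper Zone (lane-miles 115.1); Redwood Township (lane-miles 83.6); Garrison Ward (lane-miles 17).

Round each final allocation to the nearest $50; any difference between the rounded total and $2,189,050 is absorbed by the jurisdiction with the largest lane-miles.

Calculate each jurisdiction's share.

Total lane-miles = 276.7.
Proportional shares: South Borough 61/276.7 × $2,189,050 = 482,587.82; Upper Zone 115.1/276.7 × $2,189,050 = 910,587.84; Redwood Township 83.6/276.7 × $2,189,050 = 661,382.65; Garrison Ward 17/276.7 × $2,189,050 = 134,491.69.
After rounding ($50): South Borough $482,600; Upper Zone $910,600; Redwood Township $661,400; Garrison Ward $134,500. Sum = $2,189,100.
Difference $2,189,050 − $2,189,100 = −$50 applied to largest lane-miles (Upper Zone): Upper Zone becomes $910,550.

South Borough: $482,600; Upper Zone: $910,550; Redwood Township: $661,400; Garrison Ward: $134,500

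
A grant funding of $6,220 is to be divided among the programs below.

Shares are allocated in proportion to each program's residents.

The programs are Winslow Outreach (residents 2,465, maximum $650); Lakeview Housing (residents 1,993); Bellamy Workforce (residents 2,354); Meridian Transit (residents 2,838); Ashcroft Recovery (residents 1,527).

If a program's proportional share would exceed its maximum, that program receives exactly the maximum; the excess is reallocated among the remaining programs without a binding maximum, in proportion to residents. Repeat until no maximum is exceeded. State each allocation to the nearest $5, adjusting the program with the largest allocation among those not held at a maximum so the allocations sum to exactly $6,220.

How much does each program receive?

Winslow Outreach: $650; Lakeview Housing: $1,275; Bellamy Workforce: $1,505; Meridian Transit: $1,815; Ashcroft Recovery: $975

Combined residents = 11,177.
Pro-rata shares before constraints: Winslow Outreach 1,371.77; Lakeview Housing 1,109.10; Bellamy Workforce 1,310.00; Meridian Transit 1,579.35; Ashcroft Recovery 849.78.
Cap binds for Winslow Outreach ($650); residual $5,570 reallocated over remaining residents 8,712.
Remaining shares: Lakeview Housing 1,274.22 → $1,275; Bellamy Workforce 1,505.03 → $1,505; Meridian Transit 1,814.47 → $1,815; Ashcroft Recovery 976.28 → $975.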